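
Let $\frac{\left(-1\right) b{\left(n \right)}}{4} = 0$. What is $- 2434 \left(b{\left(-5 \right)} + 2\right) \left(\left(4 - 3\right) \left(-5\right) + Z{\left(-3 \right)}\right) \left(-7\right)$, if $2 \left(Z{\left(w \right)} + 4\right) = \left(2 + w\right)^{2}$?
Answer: $-289646$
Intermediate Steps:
$Z{\left(w \right)} = -4 + \frac{\left(2 + w\right)^{2}}{2}$
$b{\left(n \right)} = 0$ ($b{\left(n \right)} = \left(-4\right) 0 = 0$)
$- 2434 \left(b{\left(-5 \right)} + 2\right) \left(\left(4 - 3\right) \left(-5\right) + Z{\left(-3 \right)}\right) \left(-7\right) = - 2434 \left(0 + 2\right) \left(\left(4 - 3\right) \left(-5\right) - \left(4 - \frac{\left(2 - 3\right)^{2}}{2}\right)\right) \left(-7\right) = - 2434 \cdot 2 \left(1 \left(-5\right) - \left(4 - \frac{\left(-1\right)^{2}}{2}\right)\right) \left(-7\right) = - 2434 \cdot 2 \left(-5 + \left(-4 + \frac{1}{2} \cdot 1\right)\right) \left(-7\right) = - 2434 \cdot 2 \left(-5 + \left(-4 + \frac{1}{2}\right)\right) \left(-7\right) = - 2434 \cdot 2 \left(-5 - \frac{7}{2}\right) \left(-7\right) = - 2434 \cdot 2 \left(- \frac{17}{2}\right) \left(-7\right) = - 2434 \left(\left(-17\right) \left(-7\right)\right) = \left(-2434\right) 119 = -289646$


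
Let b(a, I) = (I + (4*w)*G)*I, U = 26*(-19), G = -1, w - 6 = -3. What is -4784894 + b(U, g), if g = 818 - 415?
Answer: -4627321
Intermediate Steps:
w = 3 (w = 6 - 3 = 3)
U = -494
g = 403
b(a, I) = I*(-12 + I) (b(a, I) = (I + (4*3)*(-1))*I = (I + 12*(-1))*I = (I - 12)*I = (-12 + I)*I = I*(-12 + I))
-4784894 + b(U, g) = -4784894 + 403*(-12 + 403) = -4784894 + 403*391 = -4784894 + 157573 = -4627321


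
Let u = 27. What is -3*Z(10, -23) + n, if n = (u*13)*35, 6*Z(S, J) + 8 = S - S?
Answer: 12289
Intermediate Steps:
Z(S, J) = -4/3 (Z(S, J) = -4/3 + (S - S)/6 = -4/3 + (⅙)*0 = -4/3 + 0 = -4/3)
n = 12285 (n = (27*13)*35 = 351*35 = 12285)
-3*Z(10, -23) + n = -3*(-4/3) + 12285 = 4 + 12285 = 12289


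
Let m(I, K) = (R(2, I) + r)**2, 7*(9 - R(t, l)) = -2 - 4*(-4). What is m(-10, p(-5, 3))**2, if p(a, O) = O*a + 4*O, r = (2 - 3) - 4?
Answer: 16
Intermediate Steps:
r = -5 (r = -1 - 4 = -5)
R(t, l) = 7 (R(t, l) = 9 - (-2 - 4*(-4))/7 = 9 - (-2 + 16)/7 = 9 - 1/7*14 = 9 - 2 = 7)
p(a, O) = 4*O + O*a
m(I, K) = 4 (m(I, K) = (7 - 5)**2 = 2**2 = 4)
m(-10, p(-5, 3))**2 = 4**2 = 16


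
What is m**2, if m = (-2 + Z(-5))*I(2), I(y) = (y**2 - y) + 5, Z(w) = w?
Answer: 2401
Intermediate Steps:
I(y) = 5 + y**2 - y
m = -49 (m = (-2 - 5)*(5 + 2**2 - 1*2) = -7*(5 + 4 - 2) = -7*7 = -49)
m**2 = (-49)**2 = 2401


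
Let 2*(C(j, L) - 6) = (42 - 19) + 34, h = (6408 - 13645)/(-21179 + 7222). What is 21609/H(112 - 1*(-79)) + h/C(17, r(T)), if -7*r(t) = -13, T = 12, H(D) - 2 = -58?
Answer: -2972767079/7704264 ≈ -385.86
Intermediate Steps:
H(D) = -56 (H(D) = 2 - 58 = -56)
r(t) = 13/7 (r(t) = -⅐*(-13) = 13/7)
h = 7237/13957 (h = -7237/(-13957) = -7237*(-1/13957) = 7237/13957 ≈ 0.51852)
C(j, L) = 69/2 (C(j, L) = 6 + ((42 - 19) + 34)/2 = 6 + (23 + 34)/2 = 6 + (½)*57 = 6 + 57/2 = 69/2)
21609/H(112 - 1*(-79)) + h/C(17, r(T)) = 21609/(-56) + 7237/(13957*(69/2)) = 21609*(-1/56) + (7237/13957)*(2/69) = -3087/8 + 14474/963033 = -2972767079/7704264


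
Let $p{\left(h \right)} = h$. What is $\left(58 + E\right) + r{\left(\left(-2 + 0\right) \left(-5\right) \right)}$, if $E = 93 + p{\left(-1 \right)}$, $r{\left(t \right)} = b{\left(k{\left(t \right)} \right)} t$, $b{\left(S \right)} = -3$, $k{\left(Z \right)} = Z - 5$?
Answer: $120$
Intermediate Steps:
$k{\left(Z \right)} = -5 + Z$ ($k{\left(Z \right)} = Z - 5 = -5 + Z$)
$r{\left(t \right)} = - 3 t$
$E = 92$ ($E = 93 - 1 = 92$)
$\left(58 + E\right) + r{\left(\left(-2 + 0\right) \left(-5\right) \right)} = \left(58 + 92\right) - 3 \left(-2 + 0\right) \left(-5\right) = 150 - 3 \left(\left(-2\right) \left(-5\right)\right) = 150 - 30 = 120$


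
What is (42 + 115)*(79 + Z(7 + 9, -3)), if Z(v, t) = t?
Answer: 11932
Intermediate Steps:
(42 + 115)*(79 + Z(7 + 9, -3)) = (42 + 115)*(79 - 3) = 157*76 = 11932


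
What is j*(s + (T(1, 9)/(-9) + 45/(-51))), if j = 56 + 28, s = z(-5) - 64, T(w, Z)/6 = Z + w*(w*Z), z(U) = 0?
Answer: -109788/17 ≈ -6458.1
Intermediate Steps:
T(w, Z) = 6*Z + 6*Z*w**2 (T(w, Z) = 6*(Z + w*(w*Z)) = 6*(Z + w*(Z*w)) = 6*(Z + Z*w**2) = 6*Z + 6*Z*w**2)
s = -64 (s = 0 - 64 = -64)
j = 84
j*(s + (T(1, 9)/(-9) + 45/(-51))) = 84*(-64 + ((6*9*(1 + 1**2))/(-9) + 45/(-51))) = 84*(-64 + ((6*9*(1 + 1))*(-1/9) + 45*(-1/51))) = 84*(-64 + ((6*9*2)*(-1/9) - 15/17)) = 84*(-64 + (108*(-1/9) - 15/17)) = 84*(-64 + (-12 - 15/17)) = 84*(-64 - 219/17) = 84*(-1307/17) = -109788/17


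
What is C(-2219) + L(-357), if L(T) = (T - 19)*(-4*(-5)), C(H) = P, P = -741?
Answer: -8261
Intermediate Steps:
C(H) = -741
L(T) = -380 + 20*T (L(T) = (-19 + T)*20 = -380 + 20*T)
C(-2219) + L(-357) = -741 + (-380 + 20*(-357)) = -741 + (-380 - 7140) = -741 - 7520 = -8261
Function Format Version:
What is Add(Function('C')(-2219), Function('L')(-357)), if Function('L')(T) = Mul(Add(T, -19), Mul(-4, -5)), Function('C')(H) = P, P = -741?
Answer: -8261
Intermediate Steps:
Function('C')(H) = -741
Function('L')(T) = Add(-380, Mul(20, T)) (Function('L')(T) = Mul(Add(-19, T), 20) = Add(-380, Mul(20, T)))
Add(Function('C')(-2219), Function('L')(-357)) = Add(-741, Add(-380, Mul(20, -357))) = Add(-741, Add(-380, -7140)) = Add(-741, -7520) = -8261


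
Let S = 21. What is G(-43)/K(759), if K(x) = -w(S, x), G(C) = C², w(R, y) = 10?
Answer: -1849/10 ≈ -184.90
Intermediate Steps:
K(x) = -10 (K(x) = -1*10 = -10)
G(-43)/K(759) = (-43)²/(-10) = 1849*(-⅒) = -1849/10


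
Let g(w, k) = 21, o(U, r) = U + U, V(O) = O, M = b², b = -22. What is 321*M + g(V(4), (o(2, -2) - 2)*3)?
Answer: 155385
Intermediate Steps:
M = 484 (M = (-22)² = 484)
o(U, r) = 2*U
321*M + g(V(4), (o(2, -2) - 2)*3) = 321*484 + 21 = 155364 + 21 = 155385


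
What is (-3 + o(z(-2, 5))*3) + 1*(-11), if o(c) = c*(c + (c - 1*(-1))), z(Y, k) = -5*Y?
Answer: 616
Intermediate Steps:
o(c) = c*(1 + 2*c) (o(c) = c*(c + (c + 1)) = c*(c + (1 + c)) = c*(1 + 2*c))
(-3 + o(z(-2, 5))*3) + 1*(-11) = (-3 + ((-5*(-2))*(1 + 2*(-5*(-2))))*3) + 1*(-11) = (-3 + (10*(1 + 2*10))*3) - 11 = (-3 + (10*(1 + 20))*3) - 11 = (-3 + (10*21)*3) - 11 = (-3 + 210*3) - 11 = (-3 + 630) - 11 = 627 - 11 = 616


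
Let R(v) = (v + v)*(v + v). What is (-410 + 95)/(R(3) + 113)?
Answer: -315/149 ≈ -2.1141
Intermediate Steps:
R(v) = 4*v² (R(v) = (2*v)*(2*v) = 4*v²)
(-410 + 95)/(R(3) + 113) = (-410 + 95)/(4*3² + 113) = -315/(4*9 + 113) = -315/(36 + 113) = -315/149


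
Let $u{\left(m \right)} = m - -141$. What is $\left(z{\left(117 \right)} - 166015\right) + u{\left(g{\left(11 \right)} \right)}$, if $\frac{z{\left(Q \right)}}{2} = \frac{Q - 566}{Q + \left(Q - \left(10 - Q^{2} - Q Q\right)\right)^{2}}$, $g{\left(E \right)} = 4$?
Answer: $- \frac{62651200739219}{377712671} \approx -1.6587 \cdot 10^{5}$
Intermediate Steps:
$u{\left(m \right)} = 141 + m$ ($u{\left(m \right)} = m + 141 = 141 + m$)
$z{\left(Q \right)} = \frac{2 \left(-566 + Q\right)}{Q + \left(-10 + Q + 2 Q^{2}\right)^{2}}$ ($z{\left(Q \right)} = 2 \frac{Q - 566}{Q + \left(Q - \left(10 - Q^{2} - Q Q\right)\right)^{2}} = 2 \frac{-566 + Q}{Q + \left(Q + \left(\left(Q^{2} + Q^{2}\right) - 10\right)\right)^{2}} = 2 \frac{-566 + Q}{Q + \left(Q + \left(2 Q^{2} - 10\right)\right)^{2}} = 2 \frac{-566 + Q}{Q + \left(Q + \left(-10 + 2 Q^{2}\right)\right)^{2}} = 2 \frac{-566 + Q}{Q + \left(-10 + Q + 2 Q^{2}\right)^{2}} = \frac{2 \left(-566 + Q\right)}{Q + \left(-10 + Q + 2 Q^{2}\right)^{2}}$)
$\left(z{\left(117 \right)} - 166015\right) + u{\left(g{\left(11 \right)} \right)} = \left(\frac{2 \left(-566 + 117\right)}{117 + \left(-10 + 117 + 2 \cdot 117^{2}\right)^{2}} - 166015\right) + \left(141 + 4\right) = \left(2 \frac{1}{117 + \left(-10 + 117 + 2 \cdot 13689\right)^{2}} \left(-449\right) - 166015\right) + 145 = \left(2 \frac{1}{117 + \left(-10 + 117 + 27378\right)^{2}} \left(-449\right) - 166015\right) + 145 = \left(2 \frac{1}{117 + 27485^{2}} \left(-449\right) - 166015\right) + 145 = \left(2 \frac{1}{117 + 755425225} \left(-449\right) - 166015\right) + 145 = \left(2 \cdot \frac{1}{755425342} \left(-449\right) - 166015\right) + 145 = \left(- \frac{449}{377712671} - 166015\right) + 145 = - \frac{62705969076514}{377712671} + 145 = - \frac{62651200739219}{377712671}$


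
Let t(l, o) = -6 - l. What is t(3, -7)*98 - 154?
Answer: -1036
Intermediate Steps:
t(3, -7)*98 - 154 = (-6 - 1*3)*98 - 154 = (-6 - 3)*98 - 154 = -9*98 - 154 = -882 - 154 = -1036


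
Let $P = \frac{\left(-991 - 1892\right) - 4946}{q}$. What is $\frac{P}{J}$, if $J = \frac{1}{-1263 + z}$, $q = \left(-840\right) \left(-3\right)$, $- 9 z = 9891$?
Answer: $\frac{9246049}{1260} \approx 7338.1$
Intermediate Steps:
$z = -1099$ ($z = \left(- \frac{1}{9}\right) 9891 = -1099$)
$q = 2520$
$P = - \frac{7829}{2520}$ ($P = \frac{\left(-991 - 1892\right) - 4946}{2520} = \left(-2883 - 4946\right) \frac{1}{2520} = \left(-7829\right) \frac{1}{2520} = - \frac{7829}{2520} \approx -3.1067$)
$J = - \frac{1}{2362}$ ($J = \frac{1}{-1263 - 1099} = \frac{1}{-2362} = - \frac{1}{2362} \approx -0.00042337$)
$\frac{P}{J} = - \frac{7829}{2520 \left(- \frac{1}{2362}\right)} = \left(- \frac{7829}{2520}\right) \left(-2362\right) = \frac{9246049}{1260}$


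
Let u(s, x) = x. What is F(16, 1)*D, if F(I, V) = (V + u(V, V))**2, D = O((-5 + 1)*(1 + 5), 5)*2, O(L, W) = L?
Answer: -192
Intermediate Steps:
D = -48 (D = ((-5 + 1)*(1 + 5))*2 = -4*6*2 = -24*2 = -48)
F(I, V) = 4*V**2 (F(I, V) = (V + V)**2 = (2*V)**2 = 4*V**2)
F(16, 1)*D = (4*1**2)*(-48) = (4*1)*(-48) = 4*(-48) = -192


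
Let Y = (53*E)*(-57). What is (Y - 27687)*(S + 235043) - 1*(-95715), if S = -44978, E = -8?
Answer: -668743020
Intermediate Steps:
Y = 24168 (Y = (53*(-8))*(-57) = -424*(-57) = 24168)
(Y - 27687)*(S + 235043) - 1*(-95715) = (24168 - 27687)*(-44978 + 235043) - 1*(-95715) = -3519*190065 + 95715 = -668838735 + 95715 = -668743020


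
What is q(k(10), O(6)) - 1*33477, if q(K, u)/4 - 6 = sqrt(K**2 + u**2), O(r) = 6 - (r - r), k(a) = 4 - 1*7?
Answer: -33453 + 12*sqrt(5) ≈ -33426.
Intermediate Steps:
k(a) = -3 (k(a) = 4 - 7 = -3)
O(r) = 6 (O(r) = 6 - 1*0 = 6 + 0 = 6)
q(K, u) = 24 + 4*sqrt(K**2 + u**2)
q(k(10), O(6)) - 1*33477 = (24 + 4*sqrt((-3)**2 + 6**2)) - 1*33477 = (24 + 4*sqrt(9 + 36)) - 33477 = (24 + 4*sqrt(45)) - 33477 = (24 + 4*(3*sqrt(5))) - 33477 = (24 + 12*sqrt(5)) - 33477 = -33453 + 12*sqrt(5)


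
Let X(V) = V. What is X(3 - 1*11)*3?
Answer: -24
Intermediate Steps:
X(3 - 1*11)*3 = (3 - 1*11)*3 = (3 - 11)*3 = -8*3 = -24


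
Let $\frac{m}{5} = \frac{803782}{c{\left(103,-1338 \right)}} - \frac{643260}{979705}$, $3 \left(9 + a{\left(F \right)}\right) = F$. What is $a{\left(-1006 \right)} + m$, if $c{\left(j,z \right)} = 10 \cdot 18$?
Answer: $\frac{77520903433}{3526938} \approx 21980.0$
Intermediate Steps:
$c{\left(j,z \right)} = 180$
$a{\left(F \right)} = -9 + \frac{F}{3}$
$m = \frac{78735345751}{3526938}$ ($m = 5 \left(\frac{803782}{180} - \frac{643260}{979705}\right) = 5 \left(803782 \cdot \frac{1}{180} - \frac{128652}{195941}\right) = 5 \left(\frac{401891}{90} - \frac{128652}{195941}\right) = 5 \cdot \frac{78735345751}{17634690} = \frac{78735345751}{3526938} \approx 22324.0$)
$a{\left(-1006 \right)} + m = \left(-9 + \frac{1}{3} \left(-1006\right)\right) + \frac{78735345751}{3526938} = \left(-9 - \frac{1006}{3}\right) + \frac{78735345751}{3526938} = - \frac{1033}{3} + \frac{78735345751}{3526938} = \frac{77520903433}{3526938}$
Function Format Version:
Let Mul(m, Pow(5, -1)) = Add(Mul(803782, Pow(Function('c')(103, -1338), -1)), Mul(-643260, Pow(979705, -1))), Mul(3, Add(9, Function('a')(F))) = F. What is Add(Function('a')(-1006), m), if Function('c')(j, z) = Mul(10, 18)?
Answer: Rational(77520903433, 3526938) ≈ 21980.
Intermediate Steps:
Function('c')(j, z) = 180
Function('a')(F) = Add(-9, Mul(Rational(1, 3), F))
m = Rational(78735345751, 3526938) (m = Mul(5, Add(Mul(803782, Pow(180, -1)), Mul(-643260, Pow(979705, -1)))) = Mul(5, Add(Mul(803782, Rational(1, 180)), Mul(-643260, Rational(1, 979705)))) = Mul(5, Add(Rational(401891, 90), Rational(-128652, 195941))) = Mul(5, Rational(78735345751, 17634690)) = Rational(78735345751, 3526938) ≈ 22324.)
Add(Function('a')(-1006), m) = Add(Add(-9, Mul(Rational(1, 3), -1006)), Rational(78735345751, 3526938)) = Add(Add(-9, Rational(-1006, 3)), Rational(78735345751, 3526938)) = Add(Rational(-1033, 3), Rational(78735345751, 3526938)) = Rational(77520903433, 3526938)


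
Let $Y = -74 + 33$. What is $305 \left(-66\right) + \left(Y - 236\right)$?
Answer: $-20407$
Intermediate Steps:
$Y = -41$
$305 \left(-66\right) + \left(Y - 236\right) = 305 \left(-66\right) - 277 = -20130 - 277 = -20407$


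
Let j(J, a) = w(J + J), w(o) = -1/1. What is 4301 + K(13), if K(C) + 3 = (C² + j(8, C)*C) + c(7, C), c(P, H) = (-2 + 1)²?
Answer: 4455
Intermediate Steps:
c(P, H) = 1 (c(P, H) = (-1)² = 1)
w(o) = -1 (w(o) = -1*1 = -1)
j(J, a) = -1
K(C) = -2 + C² - C (K(C) = -3 + ((C² - C) + 1) = -3 + (1 + C² - C) = -2 + C² - C)
4301 + K(13) = 4301 + (-2 + 13² - 1*13) = 4301 + (-2 + 169 - 13) = 4301 + 154 = 4455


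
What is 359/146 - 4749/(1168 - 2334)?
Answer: 277987/42559 ≈ 6.5318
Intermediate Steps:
359/146 - 4749/(1168 - 2334) = 359*(1/146) - 4749/(-1166) = 359/146 - 4749*(-1/1166) = 359/146 + 4749/1166 = 277987/42559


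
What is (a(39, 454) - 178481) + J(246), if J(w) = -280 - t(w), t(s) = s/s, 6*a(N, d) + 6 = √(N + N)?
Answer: -178763 + √78/6 ≈ -1.7876e+5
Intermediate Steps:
a(N, d) = -1 + √2*√N/6 (a(N, d) = -1 + √(N + N)/6 = -1 + √(2*N)/6 = -1 + (√2*√N)/6 = -1 + √2*√N/6)
t(s) = 1
J(w) = -281 (J(w) = -280 - 1*1 = -280 - 1 = -281)
(a(39, 454) - 178481) + J(246) = ((-1 + √2*√39/6) - 178481) - 281 = ((-1 + √78/6) - 178481) - 281 = (-178482 + √78/6) - 281 = -178763 + √78/6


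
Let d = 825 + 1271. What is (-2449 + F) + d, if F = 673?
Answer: 320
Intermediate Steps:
d = 2096
(-2449 + F) + d = (-2449 + 673) + 2096 = -1776 + 2096 = 320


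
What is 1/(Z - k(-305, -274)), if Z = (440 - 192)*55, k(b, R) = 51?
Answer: 1/13589 ≈ 7.3589e-5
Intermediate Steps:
Z = 13640 (Z = 248*55 = 13640)
1/(Z - k(-305, -274)) = 1/(13640 - 1*51) = 1/(13640 - 51) = 1/13589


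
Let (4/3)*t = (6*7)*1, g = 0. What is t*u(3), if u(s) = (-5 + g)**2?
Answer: 1575/2 ≈ 787.50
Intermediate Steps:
u(s) = 25 (u(s) = (-5 + 0)**2 = (-5)**2 = 25)
t = 63/2 (t = 3*((6*7)*1)/4 = 3*(42*1)/4 = (3/4)*42 = 63/2 ≈ 31.500)
t*u(3) = (63/2)*25 = 1575/2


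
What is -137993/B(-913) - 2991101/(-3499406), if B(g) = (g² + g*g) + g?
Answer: 4500953731567/5830797762350 ≈ 0.77193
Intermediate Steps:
B(g) = g + 2*g² (B(g) = (g² + g²) + g = 2*g² + g = g + 2*g²)
-137993/B(-913) - 2991101/(-3499406) = -137993*(-1/(913*(1 + 2*(-913)))) - 2991101/(-3499406) = -137993*(-1/(913*(1 - 1826))) - 2991101*(-1/3499406) = -137993/((-913*(-1825))) + 2991101/3499406 = -137993/1666225 + 2991101/3499406 = 4500953731567/5830797762350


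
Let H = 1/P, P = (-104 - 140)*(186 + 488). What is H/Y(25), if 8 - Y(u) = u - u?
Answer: -1/1315648 ≈ -7.6008e-7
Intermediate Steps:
Y(u) = 8 (Y(u) = 8 - (u - u) = 8 - 1*0 = 8 + 0 = 8)
P = -164456 (P = -244*674 = -164456)
H = -1/164456 (H = 1/(-164456) = -1/164456 ≈ -6.0807e-6)
H/Y(25) = -1/164456/8 = -1/164456*⅛ = -1/1315648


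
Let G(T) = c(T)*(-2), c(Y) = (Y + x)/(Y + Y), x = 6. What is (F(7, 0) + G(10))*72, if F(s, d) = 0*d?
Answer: -576/5 ≈ -115.20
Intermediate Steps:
F(s, d) = 0
c(Y) = (6 + Y)/(2*Y) (c(Y) = (Y + 6)/(Y + Y) = (6 + Y)/((2*Y)) = (6 + Y)*(1/(2*Y)) = (6 + Y)/(2*Y))
G(T) = -(6 + T)/T (G(T) = ((6 + T)/(2*T))*(-2) = -(6 + T)/T)
(F(7, 0) + G(10))*72 = (0 + (-6 - 1*10)/10)*72 = (0 + (-6 - 10)/10)*72 = (0 + (⅒)*(-16))*72 = (0 - 8/5)*72 = -8/5*72 = -576/5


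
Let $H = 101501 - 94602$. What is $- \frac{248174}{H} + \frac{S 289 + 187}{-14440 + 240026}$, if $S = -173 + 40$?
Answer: $- \frac{28124233357}{778158907} \approx -36.142$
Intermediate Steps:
$H = 6899$
$S = -133$
$- \frac{248174}{H} + \frac{S 289 + 187}{-14440 + 240026} = - \frac{248174}{6899} + \frac{\left(-133\right) 289 + 187}{-14440 + 240026} = \left(-248174\right) \frac{1}{6899} + \frac{-38437 + 187}{225586} = - \frac{248174}{6899} - \frac{19125}{112793} = - \frac{28124233357}{778158907}$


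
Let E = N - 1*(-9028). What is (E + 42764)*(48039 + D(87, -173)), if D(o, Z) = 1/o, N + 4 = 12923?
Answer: 270452765134/87 ≈ 3.1087e+9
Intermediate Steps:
N = 12919 (N = -4 + 12923 = 12919)
E = 21947 (E = 12919 - 1*(-9028) = 12919 + 9028 = 21947)
(E + 42764)*(48039 + D(87, -173)) = (21947 + 42764)*(48039 + 1/87) = 64711*(48039 + 1/87) = 64711*(4179394/87) = 270452765134/87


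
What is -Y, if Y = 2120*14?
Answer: -29680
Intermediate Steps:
Y = 29680
-Y = -1*29680 = -29680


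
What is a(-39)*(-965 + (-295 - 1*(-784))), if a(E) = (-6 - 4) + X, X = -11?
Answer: 9996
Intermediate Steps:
a(E) = -21 (a(E) = (-6 - 4) - 11 = -10 - 11 = -21)
a(-39)*(-965 + (-295 - 1*(-784))) = -21*(-965 + (-295 - 1*(-784))) = -21*(-965 + (-295 + 784)) = -21*(-965 + 489) = -21*(-476) = 9996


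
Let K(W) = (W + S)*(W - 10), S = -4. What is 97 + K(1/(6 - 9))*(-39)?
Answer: -4948/3 ≈ -1649.3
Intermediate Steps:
K(W) = (-10 + W)*(-4 + W) (K(W) = (W - 4)*(W - 10) = (-4 + W)*(-10 + W) = (-10 + W)*(-4 + W))
97 + K(1/(6 - 9))*(-39) = 97 + (40 + (1/(6 - 9))² - 14/(6 - 9))*(-39) = 97 + (40 + (1/(-3))² - 14/(-3))*(-39) = 97 + (40 + (-⅓)² - 14*(-⅓))*(-39) = 97 + (40 + ⅑ + 14/3)*(-39) = 97 + (403/9)*(-39) = 97 - 5239/3 = -4948/3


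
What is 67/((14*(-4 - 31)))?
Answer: -67/490 ≈ -0.13673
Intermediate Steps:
67/((14*(-4 - 31))) = 67/((14*(-35))) = 67/(-490) = 67*(-1/490) = -67/490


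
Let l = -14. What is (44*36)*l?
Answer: -22176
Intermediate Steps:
(44*36)*l = (44*36)*(-14) = 1584*(-14) = -22176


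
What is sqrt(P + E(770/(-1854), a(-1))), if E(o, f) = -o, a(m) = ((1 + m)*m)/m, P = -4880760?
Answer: I*sqrt(466019805905)/309 ≈ 2209.2*I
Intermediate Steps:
a(m) = 1 + m (a(m) = (m*(1 + m))/m = 1 + m)
sqrt(P + E(770/(-1854), a(-1))) = sqrt(-4880760 - 770/(-1854)) = sqrt(-4880760 - 770*(-1)/1854) = sqrt(-4880760 - 1*(-385/927)) = sqrt(-4880760 + 385/927) = sqrt(-4524464135/927) = I*sqrt(466019805905)/309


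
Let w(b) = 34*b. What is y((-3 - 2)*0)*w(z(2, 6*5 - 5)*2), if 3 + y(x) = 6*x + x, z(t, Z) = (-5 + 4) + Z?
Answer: -4896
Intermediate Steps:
z(t, Z) = -1 + Z
y(x) = -3 + 7*x (y(x) = -3 + (6*x + x) = -3 + 7*x)
y((-3 - 2)*0)*w(z(2, 6*5 - 5)*2) = (-3 + 7*((-3 - 2)*0))*(34*((-1 + (6*5 - 5))*2)) = (-3 + 7*(-5*0))*(34*((-1 + (30 - 5))*2)) = (-3 + 7*0)*(34*((-1 + 25)*2)) = (-3 + 0)*(34*(24*2)) = -102*48 = -3*1632 = -4896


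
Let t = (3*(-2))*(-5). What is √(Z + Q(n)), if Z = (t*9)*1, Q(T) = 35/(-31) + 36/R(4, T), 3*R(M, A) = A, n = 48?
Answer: √1042189/62 ≈ 16.466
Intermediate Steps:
R(M, A) = A/3
t = 30 (t = -6*(-5) = 30)
Q(T) = -35/31 + 108/T (Q(T) = 35/(-31) + 36/((T/3)) = 35*(-1/31) + 36*(3/T) = -35/31 + 108/T)
Z = 270 (Z = (30*9)*1 = 270*1 = 270)
√(Z + Q(n)) = √(270 + (-35/31 + 108/48)) = √(270 + (-35/31 + 108*(1/48))) = √(270 + (-35/31 + 9/4)) = √(270 + 139/124) = √(33619/124) = √1042189/62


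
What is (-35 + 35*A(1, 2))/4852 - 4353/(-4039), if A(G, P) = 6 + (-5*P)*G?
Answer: 20413931/19597228 ≈ 1.0417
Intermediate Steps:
A(G, P) = 6 - 5*G*P
(-35 + 35*A(1, 2))/4852 - 4353/(-4039) = (-35 + 35*(6 - 5*1*2))/4852 - 4353/(-4039) = (-35 + 35*(6 - 10))*(1/4852) - 4353*(-1/4039) = (-35 + 35*(-4))*(1/4852) + 4353/4039 = (-35 - 140)*(1/4852) + 4353/4039 = -175*1/4852 + 4353/4039 = -175/4852 + 4353/4039 = 20413931/19597228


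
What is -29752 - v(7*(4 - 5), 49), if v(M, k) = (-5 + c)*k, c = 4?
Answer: -29703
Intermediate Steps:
v(M, k) = -k (v(M, k) = (-5 + 4)*k = -k)
-29752 - v(7*(4 - 5), 49) = -29752 - (-1)*49 = -29752 - 1*(-49) = -29752 + 49 = -29703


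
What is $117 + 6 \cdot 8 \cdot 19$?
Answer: $1029$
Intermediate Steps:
$117 + 6 \cdot 8 \cdot 19 = 117 + 48 \cdot 19 = 117 + 912 = 1029$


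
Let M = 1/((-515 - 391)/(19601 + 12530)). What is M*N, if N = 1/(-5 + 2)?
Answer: 32131/2718 ≈ 11.822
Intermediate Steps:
N = -⅓ (N = 1/(-3) = -⅓ ≈ -0.33333)
M = -32131/906 (M = 1/(-906/32131) = -32131/906 ≈ -35.465)
M*N = -32131/906*(-⅓) = 32131/2718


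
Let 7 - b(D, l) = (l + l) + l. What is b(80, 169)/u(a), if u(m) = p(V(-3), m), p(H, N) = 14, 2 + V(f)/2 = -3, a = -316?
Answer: -250/7 ≈ -35.714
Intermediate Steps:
V(f) = -10 (V(f) = -4 + 2*(-3) = -4 - 6 = -10)
b(D, l) = 7 - 3*l (b(D, l) = 7 - ((l + l) + l) = 7 - (2*l + l) = 7 - 3*l)
u(m) = 14
b(80, 169)/u(a) = (7 - 3*169)/14 = (7 - 507)*(1/14) = -500*1/14 = -250/7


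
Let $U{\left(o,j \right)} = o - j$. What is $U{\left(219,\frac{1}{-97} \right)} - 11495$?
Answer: $- \frac{1093771}{97} \approx -11276.0$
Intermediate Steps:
$U{\left(219,\frac{1}{-97} \right)} - 11495 = \left(219 - \frac{1}{-97}\right) - 11495 = \left(219 - - \frac{1}{97}\right) - 11495 = \left(219 + \frac{1}{97}\right) - 11495 = \frac{21244}{97} - 11495 = - \frac{1093771}{97}$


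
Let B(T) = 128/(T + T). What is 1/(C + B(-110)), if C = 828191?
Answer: 55/45550473 ≈ 1.2075e-6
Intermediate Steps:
B(T) = 64/T (B(T) = 128/((2*T)) = 128*(1/(2*T)) = 64/T)
1/(C + B(-110)) = 1/(828191 + 64/(-110)) = 1/(828191 + 64*(-1/110)) = 1/(828191 - 32/55) = 1/(45550473/55) = 55/45550473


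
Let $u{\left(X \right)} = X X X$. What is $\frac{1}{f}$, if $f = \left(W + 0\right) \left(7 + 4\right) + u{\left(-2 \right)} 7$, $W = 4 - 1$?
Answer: $- \frac{1}{23} \approx -0.043478$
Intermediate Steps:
$W = 3$
$u{\left(X \right)} = X^{3}$ ($u{\left(X \right)} = X^{2} X = X^{3}$)
$f = -23$ ($f = \left(3 + 0\right) \left(7 + 4\right) + \left(-2\right)^{3} \cdot 7 = 3 \cdot 11 - 56 = 33 - 56 = -23$)
$\frac{1}{f} = \frac{1}{-23} = - \frac{1}{23}$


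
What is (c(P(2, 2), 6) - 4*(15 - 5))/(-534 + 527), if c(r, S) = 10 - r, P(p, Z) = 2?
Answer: 32/7 ≈ 4.5714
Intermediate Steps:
(c(P(2, 2), 6) - 4*(15 - 5))/(-534 + 527) = ((10 - 1*2) - 4*(15 - 5))/(-534 + 527) = ((10 - 2) - 4*10)/(-7) = (8 - 40)*(-⅐) = -32*(-⅐) = 32/7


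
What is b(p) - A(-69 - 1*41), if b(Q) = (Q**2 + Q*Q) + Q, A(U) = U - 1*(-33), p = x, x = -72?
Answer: 10373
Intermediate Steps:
p = -72
A(U) = 33 + U (A(U) = U + 33 = 33 + U)
b(Q) = Q + 2*Q**2 (b(Q) = (Q**2 + Q**2) + Q = 2*Q**2 + Q = Q + 2*Q**2)
b(p) - A(-69 - 1*41) = -72*(1 + 2*(-72)) - (33 + (-69 - 1*41)) = -72*(1 - 144) - (33 + (-69 - 41)) = -72*(-143) - (33 - 110) = 10296 - 1*(-77) = 10296 + 77 = 10373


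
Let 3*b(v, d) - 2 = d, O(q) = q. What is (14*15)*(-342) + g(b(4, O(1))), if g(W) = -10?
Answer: -71830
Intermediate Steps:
b(v, d) = ⅔ + d/3
(14*15)*(-342) + g(b(4, O(1))) = (14*15)*(-342) - 10 = 210*(-342) - 10 = -71820 - 10 = -71830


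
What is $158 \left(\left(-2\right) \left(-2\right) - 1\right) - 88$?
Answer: $386$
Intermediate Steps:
$158 \left(\left(-2\right) \left(-2\right) - 1\right) - 88 = 158 \left(4 - 1\right) - 88 = 158 \cdot 3 - 88 = 474 - 88 = 386$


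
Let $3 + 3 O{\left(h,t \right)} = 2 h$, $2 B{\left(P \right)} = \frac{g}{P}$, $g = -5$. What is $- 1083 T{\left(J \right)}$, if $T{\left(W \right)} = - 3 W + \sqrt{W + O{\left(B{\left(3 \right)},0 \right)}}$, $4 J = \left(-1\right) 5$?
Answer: $- \frac{16245}{4} - \frac{361 i \sqrt{101}}{2} \approx -4061.3 - 1814.0 i$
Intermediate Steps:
$B{\left(P \right)} = - \frac{5}{2 P}$ ($B{\left(P \right)} = \frac{\left(-5\right) \frac{1}{P}}{2} = - \frac{5}{2 P}$)
$O{\left(h,t \right)} = -1 + \frac{2 h}{3}$
$J = - \frac{5}{4}$ ($J = \frac{\left(-1\right) 5}{4} = \frac{1}{4} \left(-5\right) = - \frac{5}{4} \approx -1.25$)
$T{\left(W \right)} = \sqrt{- \frac{14}{9} + W} - 3 W$ ($T{\left(W \right)} = - 3 W + \sqrt{W - \left(1 - \frac{2 \left(- \frac{5}{2 \cdot 3}\right)}{3}\right)} = - 3 W + \sqrt{W - \left(1 - \frac{2 \left(\left(- \frac{5}{2}\right) \frac{1}{3}\right)}{3}\right)} = - 3 W + \sqrt{W + \left(-1 + \frac{2}{3} \left(- \frac{5}{6}\right)\right)} = - 3 W + \sqrt{W - \frac{14}{9}} = - 3 W + \sqrt{- \frac{14}{9} + W} = \sqrt{- \frac{14}{9} + W} - 3 W$)
$- 1083 T{\left(J \right)} = - 1083 \left(\left(-3\right) \left(- \frac{5}{4}\right) + \frac{\sqrt{-14 + 9 \left(- \frac{5}{4}\right)}}{3}\right) = - 1083 \left(\frac{15}{4} + \frac{\sqrt{-14 - \frac{45}{4}}}{3}\right) = - 1083 \left(\frac{15}{4} + \frac{\sqrt{- \frac{101}{4}}}{3}\right) = - 1083 \left(\frac{15}{4} + \frac{\frac{1}{2} i \sqrt{101}}{3}\right) = - 1083 \left(\frac{15}{4} + \frac{i \sqrt{101}}{6}\right) = - \frac{16245}{4} - \frac{361 i \sqrt{101}}{2}$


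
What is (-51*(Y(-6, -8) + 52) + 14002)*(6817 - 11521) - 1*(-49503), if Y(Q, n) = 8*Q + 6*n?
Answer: -76371681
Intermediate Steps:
Y(Q, n) = 6*n + 8*Q
(-51*(Y(-6, -8) + 52) + 14002)*(6817 - 11521) - 1*(-49503) = (-51*((6*(-8) + 8*(-6)) + 52) + 14002)*(6817 - 11521) - 1*(-49503) = (-51*((-48 - 48) + 52) + 14002)*(-4704) + 49503 = (-51*(-96 + 52) + 14002)*(-4704) + 49503 = (-51*(-44) + 14002)*(-4704) + 49503 = (2244 + 14002)*(-4704) + 49503 = 16246*(-4704) + 49503 = -76421184 + 49503 = -76371681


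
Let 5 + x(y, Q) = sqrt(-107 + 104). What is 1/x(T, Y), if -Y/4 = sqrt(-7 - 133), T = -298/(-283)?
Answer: -5/28 - I*sqrt(3)/28 ≈ -0.17857 - 0.061859*I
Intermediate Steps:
T = 298/283 (T = -298*(-1/283) = 298/283 ≈ 1.0530)
Y = -8*I*sqrt(35) (Y = -4*sqrt(-7 - 133) = -8*I*sqrt(35) ≈ -47.329*I)
x(y, Q) = -5 + I*sqrt(3) (x(y, Q) = -5 + sqrt(-107 + 104) = -5 + sqrt(-3) = -5 + I*sqrt(3))
1/x(T, Y) = 1/(-5 + I*sqrt(3))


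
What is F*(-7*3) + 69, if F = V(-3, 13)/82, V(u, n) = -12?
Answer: 2955/41 ≈ 72.073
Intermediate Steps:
F = -6/41 (F = -12/82 = -12*1/82 = -6/41 ≈ -0.14634)
F*(-7*3) + 69 = -(-42)*3/41 + 69 = -6/41*(-21) + 69 = 126/41 + 69 = 2955/41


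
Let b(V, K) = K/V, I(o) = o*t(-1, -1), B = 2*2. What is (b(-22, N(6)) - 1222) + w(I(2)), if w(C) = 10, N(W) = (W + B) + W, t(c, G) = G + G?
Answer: -13340/11 ≈ -1212.7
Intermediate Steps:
B = 4
t(c, G) = 2*G
I(o) = -2*o (I(o) = o*(2*(-1)) = o*(-2) = -2*o)
N(W) = 4 + 2*W (N(W) = (W + 4) + W = (4 + W) + W = 4 + 2*W)
(b(-22, N(6)) - 1222) + w(I(2)) = ((4 + 2*6)/(-22) - 1222) + 10 = ((4 + 12)*(-1/22) - 1222) + 10 = (16*(-1/22) - 1222) + 10 = (-8/11 - 1222) + 10 = -13450/11 + 10 = -13340/11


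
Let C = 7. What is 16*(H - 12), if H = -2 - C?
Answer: -336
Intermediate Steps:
H = -9 (H = -2 - 1*7 = -2 - 7 = -9)
16*(H - 12) = 16*(-9 - 12) = 16*(-21) = -336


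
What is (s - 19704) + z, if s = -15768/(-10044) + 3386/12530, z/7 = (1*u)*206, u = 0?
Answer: -11479364941/582645 ≈ -19702.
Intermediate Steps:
z = 0 (z = 7*((1*0)*206) = 7*(0*206) = 7*0 = 0)
s = 1072139/582645 (s = -15768*(-1/10044) + 3386*(1/12530) = 146/93 + 1693/6265 = 1072139/582645 ≈ 1.8401)
(s - 19704) + z = (1072139/582645 - 19704) + 0 = -11479364941/582645 + 0 = -11479364941/582645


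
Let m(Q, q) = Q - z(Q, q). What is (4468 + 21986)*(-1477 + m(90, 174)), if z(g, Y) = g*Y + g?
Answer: -453342198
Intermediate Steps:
z(g, Y) = g + Y*g (z(g, Y) = Y*g + g = g + Y*g)
m(Q, q) = Q - Q*(1 + q)
(4468 + 21986)*(-1477 + m(90, 174)) = (4468 + 21986)*(-1477 - 1*90*174) = 26454*(-1477 - 15660) = 26454*(-17137) = -453342198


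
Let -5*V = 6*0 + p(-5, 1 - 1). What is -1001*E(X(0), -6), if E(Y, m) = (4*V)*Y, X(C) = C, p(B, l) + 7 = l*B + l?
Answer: 0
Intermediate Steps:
p(B, l) = -7 + l + B*l (p(B, l) = -7 + (l*B + l) = -7 + (B*l + l) = -7 + (l + B*l) = -7 + l + B*l)
V = 7/5 (V = -(6*0 + (-7 + (1 - 1) - 5*(1 - 1)))/5 = -(0 + (-7 + 0 - 5*0))/5 = -(0 + (-7 + 0 + 0))/5 = -(0 - 7)/5 = -⅕*(-7) = 7/5 ≈ 1.4000)
E(Y, m) = 28*Y/5 (E(Y, m) = (4*(7/5))*Y = 28*Y/5)
-1001*E(X(0), -6) = -28028*0/5 = -1001*0 = 0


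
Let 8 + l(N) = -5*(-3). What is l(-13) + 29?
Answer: 36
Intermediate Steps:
l(N) = 7 (l(N) = -8 - 5*(-3) = -8 + 15 = 7)
l(-13) + 29 = 7 + 29 = 36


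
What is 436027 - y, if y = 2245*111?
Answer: 186832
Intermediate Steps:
y = 249195
436027 - y = 436027 - 1*249195 = 436027 - 249195 = 186832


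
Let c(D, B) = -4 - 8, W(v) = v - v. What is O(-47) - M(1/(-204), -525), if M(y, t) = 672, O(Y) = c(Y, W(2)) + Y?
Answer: -731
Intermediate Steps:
W(v) = 0
c(D, B) = -12
O(Y) = -12 + Y
O(-47) - M(1/(-204), -525) = (-12 - 47) - 1*672 = -59 - 672 = -731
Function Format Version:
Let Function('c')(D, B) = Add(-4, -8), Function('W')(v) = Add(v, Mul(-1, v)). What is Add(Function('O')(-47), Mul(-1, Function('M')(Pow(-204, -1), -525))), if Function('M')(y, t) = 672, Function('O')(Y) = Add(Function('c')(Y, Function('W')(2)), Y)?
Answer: -731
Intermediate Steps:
Function('W')(v) = 0
Function('c')(D, B) = -12
Function('O')(Y) = Add(-12, Y)
Add(Function('O')(-47), Mul(-1, Function('M')(Pow(-204, -1), -525))) = Add(Add(-12, -47), Mul(-1, 672)) = Add(-59, -672) = -731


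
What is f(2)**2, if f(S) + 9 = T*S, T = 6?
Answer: 9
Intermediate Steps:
f(S) = -9 + 6*S
f(2)**2 = (-9 + 6*2)**2 = (-9 + 12)**2 = 3**2 = 9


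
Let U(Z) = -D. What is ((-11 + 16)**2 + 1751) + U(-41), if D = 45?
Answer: 1731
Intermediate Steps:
U(Z) = -45 (U(Z) = -1*45 = -45)
((-11 + 16)**2 + 1751) + U(-41) = ((-11 + 16)**2 + 1751) - 45 = (5**2 + 1751) - 45 = (25 + 1751) - 45 = 1776 - 45 = 1731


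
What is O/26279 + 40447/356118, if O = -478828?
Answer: -169456362991/9358424922 ≈ -18.107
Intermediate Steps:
O/26279 + 40447/356118 = -478828/26279 + 40447/356118 = -169456362991/9358424922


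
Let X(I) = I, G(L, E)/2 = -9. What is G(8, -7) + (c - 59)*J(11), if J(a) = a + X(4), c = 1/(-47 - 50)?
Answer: -87606/97 ≈ -903.15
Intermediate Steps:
c = -1/97 (c = 1/(-97) = -1/97 ≈ -0.010309)
G(L, E) = -18 (G(L, E) = 2*(-9) = -18)
J(a) = 4 + a (J(a) = a + 4 = 4 + a)
G(8, -7) + (c - 59)*J(11) = -18 + (-1/97 - 59)*(4 + 11) = -18 - 5724/97*15 = -18 - 85860/97 = -87606/97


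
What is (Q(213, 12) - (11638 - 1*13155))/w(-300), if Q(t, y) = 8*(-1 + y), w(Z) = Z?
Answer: -107/20 ≈ -5.3500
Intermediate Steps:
Q(t, y) = -8 + 8*y
(Q(213, 12) - (11638 - 1*13155))/w(-300) = ((-8 + 8*12) - (11638 - 1*13155))/(-300) = ((-8 + 96) - (11638 - 13155))*(-1/300) = (88 - 1*(-1517))*(-1/300) = (88 + 1517)*(-1/300) = 1605*(-1/300) = -107/20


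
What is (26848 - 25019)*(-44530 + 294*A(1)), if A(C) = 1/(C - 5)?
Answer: -163159603/2 ≈ -8.1580e+7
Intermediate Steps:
A(C) = 1/(-5 + C)
(26848 - 25019)*(-44530 + 294*A(1)) = (26848 - 25019)*(-44530 + 294/(-5 + 1)) = 1829*(-44530 + 294/(-4)) = 1829*(-44530 + 294*(-¼)) = 1829*(-44530 - 147/2) = 1829*(-89207/2) = -163159603/2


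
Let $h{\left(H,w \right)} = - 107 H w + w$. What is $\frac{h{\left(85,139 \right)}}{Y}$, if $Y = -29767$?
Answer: $\frac{1264066}{29767} \approx 42.465$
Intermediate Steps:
$h{\left(H,w \right)} = w - 107 H w$ ($h{\left(H,w \right)} = - 107 H w + w = w - 107 H w$)
$\frac{h{\left(85,139 \right)}}{Y} = \frac{139 \left(1 - 9095\right)}{-29767} = 139 \left(1 - 9095\right) \left(- \frac{1}{29767}\right) = 139 \left(-9094\right) \left(- \frac{1}{29767}\right) = \left(-1264066\right) \left(- \frac{1}{29767}\right) = \frac{1264066}{29767}$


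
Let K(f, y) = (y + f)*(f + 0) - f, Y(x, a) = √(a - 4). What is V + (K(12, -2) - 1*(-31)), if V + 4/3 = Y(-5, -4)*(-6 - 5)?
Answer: 413/3 - 22*I*√2 ≈ 137.67 - 31.113*I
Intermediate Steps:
Y(x, a) = √(-4 + a)
V = -4/3 - 22*I*√2 (V = -4/3 + √(-4 - 4)*(-6 - 5) = -4/3 + √(-8)*(-11) = -4/3 + (2*I*√2)*(-11) = -4/3 - 22*I*√2 ≈ -1.3333 - 31.113*I)
K(f, y) = -f + f*(f + y) (K(f, y) = (f + y)*f - f = f*(f + y) - f = -f + f*(f + y))
V + (K(12, -2) - 1*(-31)) = (-4/3 - 22*I*√2) + (12*(-1 + 12 - 2) - 1*(-31)) = (-4/3 - 22*I*√2) + (12*9 + 31) = (-4/3 - 22*I*√2) + (108 + 31) = (-4/3 - 22*I*√2) + 139 = 413/3 - 22*I*√2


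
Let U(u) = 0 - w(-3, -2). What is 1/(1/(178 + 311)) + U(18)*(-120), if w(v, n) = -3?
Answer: 129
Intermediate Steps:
U(u) = 3 (U(u) = 0 - 1*(-3) = 0 + 3 = 3)
1/(1/(178 + 311)) + U(18)*(-120) = 1/(1/(178 + 311)) + 3*(-120) = 1/(1/489) - 360 = 489 - 360 = 129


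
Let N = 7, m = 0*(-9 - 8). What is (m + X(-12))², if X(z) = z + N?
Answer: 25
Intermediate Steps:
m = 0 (m = 0*(-17) = 0)
X(z) = 7 + z (X(z) = z + 7 = 7 + z)
(m + X(-12))² = (0 + (7 - 12))² = (0 - 5)² = (-5)² = 25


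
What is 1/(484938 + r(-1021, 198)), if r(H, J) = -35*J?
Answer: 1/478008 ≈ 2.0920e-6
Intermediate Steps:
1/(484938 + r(-1021, 198)) = 1/(484938 - 35*198) = 1/(484938 - 6930) = 1/478008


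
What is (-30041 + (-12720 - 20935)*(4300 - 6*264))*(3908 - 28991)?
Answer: 2293514797743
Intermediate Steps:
(-30041 + (-12720 - 20935)*(4300 - 6*264))*(3908 - 28991) = (-30041 - 33655*(4300 - 1584))*(-25083) = (-30041 - 33655*2716)*(-25083) = (-30041 - 91406980)*(-25083) = -91437021*(-25083) = 2293514797743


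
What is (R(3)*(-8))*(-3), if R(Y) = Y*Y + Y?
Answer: 288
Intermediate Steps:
R(Y) = Y + Y**2 (R(Y) = Y**2 + Y = Y + Y**2)
(R(3)*(-8))*(-3) = ((3*(1 + 3))*(-8))*(-3) = ((3*4)*(-8))*(-3) = (12*(-8))*(-3) = -96*(-3) = 288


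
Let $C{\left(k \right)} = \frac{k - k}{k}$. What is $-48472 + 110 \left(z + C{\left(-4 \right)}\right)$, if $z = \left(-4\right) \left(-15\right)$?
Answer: $-41872$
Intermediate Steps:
$C{\left(k \right)} = 0$ ($C{\left(k \right)} = \frac{0}{k} = 0$)
$z = 60$
$-48472 + 110 \left(z + C{\left(-4 \right)}\right) = -48472 + 110 \left(60 + 0\right) = -48472 + 110 \cdot 60 = -48472 + 6600 = -41872$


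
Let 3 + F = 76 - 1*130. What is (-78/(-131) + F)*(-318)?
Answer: 2349702/131 ≈ 17937.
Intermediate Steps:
F = -57 (F = -3 + (76 - 1*130) = -3 + (76 - 130) = -3 - 54 = -57)
(-78/(-131) + F)*(-318) = (-78/(-131) - 57)*(-318) = (-78*(-1/131) - 57)*(-318) = (78/131 - 57)*(-318) = -7389/131*(-318) = 2349702/131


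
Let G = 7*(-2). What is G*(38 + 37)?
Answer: -1050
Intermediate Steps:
G = -14
G*(38 + 37) = -14*(38 + 37) = -14*75 = -1050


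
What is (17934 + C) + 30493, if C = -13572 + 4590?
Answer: 39445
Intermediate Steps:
C = -8982
(17934 + C) + 30493 = (17934 - 8982) + 30493 = 8952 + 30493 = 39445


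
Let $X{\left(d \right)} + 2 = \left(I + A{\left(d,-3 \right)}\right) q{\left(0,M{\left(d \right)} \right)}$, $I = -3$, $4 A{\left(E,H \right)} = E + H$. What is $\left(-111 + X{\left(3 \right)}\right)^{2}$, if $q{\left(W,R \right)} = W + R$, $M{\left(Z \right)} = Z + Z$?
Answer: $17161$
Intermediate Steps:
$M{\left(Z \right)} = 2 Z$
$q{\left(W,R \right)} = R + W$
$A{\left(E,H \right)} = \frac{E}{4} + \frac{H}{4}$ ($A{\left(E,H \right)} = \frac{E + H}{4} = \frac{E}{4} + \frac{H}{4}$)
$X{\left(d \right)} = -2 + 2 d \left(- \frac{15}{4} + \frac{d}{4}\right)$ ($X{\left(d \right)} = -2 + \left(-3 + \left(\frac{d}{4} + \frac{1}{4} \left(-3\right)\right)\right) \left(2 d + 0\right) = -2 + \left(-3 + \left(\frac{d}{4} - \frac{3}{4}\right)\right) 2 d = -2 + \left(-3 + \left(- \frac{3}{4} + \frac{d}{4}\right)\right) 2 d = -2 + \left(- \frac{15}{4} + \frac{d}{4}\right) 2 d = -2 + 2 d \left(- \frac{15}{4} + \frac{d}{4}\right)$)
$\left(-111 + X{\left(3 \right)}\right)^{2} = \left(-111 - \left(\frac{49}{2} - \frac{9}{2}\right)\right)^{2} = \left(-111 - 20\right)^{2} = \left(-131\right)^{2} = 17161$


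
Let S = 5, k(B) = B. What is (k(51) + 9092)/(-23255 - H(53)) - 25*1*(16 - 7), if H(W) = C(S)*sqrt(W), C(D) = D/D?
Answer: -121891489165/540794972 + 9143*sqrt(53)/540794972 ≈ -225.39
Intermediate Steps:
C(D) = 1
H(W) = sqrt(W) (H(W) = 1*sqrt(W) = sqrt(W))
(k(51) + 9092)/(-23255 - H(53)) - 25*1*(16 - 7) = (51 + 9092)/(-23255 - sqrt(53)) - 25*1*(16 - 7) = 9143/(-23255 - sqrt(53)) - 25*9 = 9143/(-23255 - sqrt(53)) - 1*225 = 9143/(-23255 - sqrt(53)) - 225 = -225 + 9143/(-23255 - sqrt(53))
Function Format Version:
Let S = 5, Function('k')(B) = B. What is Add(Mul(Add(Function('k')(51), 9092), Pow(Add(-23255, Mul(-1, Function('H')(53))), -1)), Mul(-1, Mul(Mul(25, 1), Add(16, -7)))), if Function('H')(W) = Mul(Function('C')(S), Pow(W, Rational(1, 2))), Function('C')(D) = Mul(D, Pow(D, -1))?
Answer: Add(Rational(-121891489165, 540794972), Mul(Rational(9143, 540794972), Pow(53, Rational(1, 2)))) ≈ -225.39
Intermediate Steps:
Function('C')(D) = 1
Function('H')(W) = Pow(W, Rational(1, 2)) (Function('H')(W) = Mul(1, Pow(W, Rational(1, 2))) = Pow(W, Rational(1, 2)))
Add(Mul(Add(Function('k')(51), 9092), Pow(Add(-23255, Mul(-1, Function('H')(53))), -1)), Mul(-1, Mul(Mul(25, 1), Add(16, -7)))) = Add(Mul(Add(51, 9092), Pow(Add(-23255, Mul(-1, Pow(53, Rational(1, 2)))), -1)), Mul(-1, Mul(Mul(25, 1), Add(16, -7)))) = Add(Mul(9143, Pow(Add(-23255, Mul(-1, Pow(53, Rational(1, 2)))), -1)), Mul(-1, Mul(25, 9))) = Add(Mul(9143, Pow(Add(-23255, Mul(-1, Pow(53, Rational(1, 2)))), -1)), Mul(-1, 225)) = Add(Mul(9143, Pow(Add(-23255, Mul(-1, Pow(53, Rational(1, 2)))), -1)), -225) = Add(-225, Mul(9143, Pow(Add(-23255, Mul(-1, Pow(53, Rational(1, 2)))), -1)))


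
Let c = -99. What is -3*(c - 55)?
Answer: 462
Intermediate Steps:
-3*(c - 55) = -3*(-99 - 55) = -3*(-154) = 462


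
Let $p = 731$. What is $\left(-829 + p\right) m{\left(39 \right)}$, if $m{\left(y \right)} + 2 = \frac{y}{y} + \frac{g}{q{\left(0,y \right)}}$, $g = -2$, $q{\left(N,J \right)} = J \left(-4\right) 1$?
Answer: $\frac{3773}{39} \approx 96.744$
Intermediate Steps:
$q{\left(N,J \right)} = - 4 J$ ($q{\left(N,J \right)} = - 4 J 1 = - 4 J$)
$m{\left(y \right)} = -1 + \frac{1}{2 y}$ ($m{\left(y \right)} = -2 + \left(\frac{y}{y} - \frac{2}{\left(-4\right) y}\right) = -2 + \left(1 - 2 \left(- \frac{1}{4 y}\right)\right) = -2 + \left(1 + \frac{1}{2 y}\right) = -1 + \frac{1}{2 y}$)
$\left(-829 + p\right) m{\left(39 \right)} = \left(-829 + 731\right) \frac{\frac{1}{2} - 39}{39} = - 98 \frac{\frac{1}{2} - 39}{39} = - 98 \cdot \frac{1}{39} \left(- \frac{77}{2}\right) = \left(-98\right) \left(- \frac{77}{78}\right) = \frac{3773}{39}$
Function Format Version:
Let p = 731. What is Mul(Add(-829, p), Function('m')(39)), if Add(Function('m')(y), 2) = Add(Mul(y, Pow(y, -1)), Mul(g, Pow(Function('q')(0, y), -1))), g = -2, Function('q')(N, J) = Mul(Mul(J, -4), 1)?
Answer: Rational(3773, 39) ≈ 96.744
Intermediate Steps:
Function('q')(N, J) = Mul(-4, J) (Function('q')(N, J) = Mul(Mul(-4, J), 1) = Mul(-4, J))
Function('m')(y) = Add(-1, Mul(Rational(1, 2), Pow(y, -1))) (Function('m')(y) = Add(-2, Add(Mul(y, Pow(y, -1)), Mul(-2, Pow(Mul(-4, y), -1)))) = Add(-2, Add(1, Mul(-2, Mul(Rational(-1, 4), Pow(y, -1))))) = Add(-2, Add(1, Mul(Rational(1, 2), Pow(y, -1)))) = Add(-1, Mul(Rational(1, 2), Pow(y, -1))))
Mul(Add(-829, p), Function('m')(39)) = Mul(Add(-829, 731), Mul(Pow(39, -1), Add(Rational(1, 2), Mul(-1, 39)))) = Mul(-98, Mul(Rational(1, 39), Add(Rational(1, 2), -39))) = Mul(-98, Mul(Rational(1, 39), Rational(-77, 2))) = Mul(-98, Rational(-77, 78)) = Rational(3773, 39)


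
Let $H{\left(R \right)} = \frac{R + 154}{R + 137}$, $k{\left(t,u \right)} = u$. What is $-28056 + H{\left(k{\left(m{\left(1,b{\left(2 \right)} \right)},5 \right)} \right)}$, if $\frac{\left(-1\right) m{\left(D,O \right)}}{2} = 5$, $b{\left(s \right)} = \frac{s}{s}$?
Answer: $- \frac{3983793}{142} \approx -28055.0$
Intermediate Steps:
$b{\left(s \right)} = 1$
$m{\left(D,O \right)} = -10$ ($m{\left(D,O \right)} = \left(-2\right) 5 = -10$)
$H{\left(R \right)} = \frac{154 + R}{137 + R}$
$-28056 + H{\left(k{\left(m{\left(1,b{\left(2 \right)} \right)},5 \right)} \right)} = -28056 + \frac{154 + 5}{137 + 5} = -28056 + \frac{1}{142} \cdot 159 = -28056 + \frac{159}{142} = - \frac{3983793}{142}$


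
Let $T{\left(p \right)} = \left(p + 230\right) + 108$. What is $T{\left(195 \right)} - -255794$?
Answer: $256327$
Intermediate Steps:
$T{\left(p \right)} = 338 + p$ ($T{\left(p \right)} = \left(230 + p\right) + 108 = 338 + p$)
$T{\left(195 \right)} - -255794 = \left(338 + 195\right) - -255794 = 533 + 255794 = 256327$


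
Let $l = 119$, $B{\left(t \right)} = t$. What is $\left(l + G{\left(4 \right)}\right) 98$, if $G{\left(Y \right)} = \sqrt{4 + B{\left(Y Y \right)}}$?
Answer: $11662 + 196 \sqrt{5} \approx 12100.0$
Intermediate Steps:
$G{\left(Y \right)} = \sqrt{4 + Y^{2}}$ ($G{\left(Y \right)} = \sqrt{4 + Y Y} = \sqrt{4 + Y^{2}}$)
$\left(l + G{\left(4 \right)}\right) 98 = \left(119 + \sqrt{4 + 4^{2}}\right) 98 = \left(119 + \sqrt{4 + 16}\right) 98 = \left(119 + \sqrt{20}\right) 98 = \left(119 + 2 \sqrt{5}\right) 98 = 11662 + 196 \sqrt{5}$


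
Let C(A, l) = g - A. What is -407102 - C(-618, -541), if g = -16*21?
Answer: -407384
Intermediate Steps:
g = -336
C(A, l) = -336 - A
-407102 - C(-618, -541) = -407102 - (-336 - 1*(-618)) = -407102 - (-336 + 618) = -407102 - 1*282 = -407102 - 282 = -407384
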